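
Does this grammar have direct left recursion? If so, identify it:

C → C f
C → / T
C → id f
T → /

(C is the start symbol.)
Yes, C is left-recursive

Direct left recursion occurs when N → N α for some non-terminal N (the right-hand side begins with the left-hand side itself).

C → C f: LEFT RECURSIVE (starts with C)
C → / T: starts with '/'
C → id f: starts with id
T → /: starts with '/'

The grammar has direct left recursion on: C.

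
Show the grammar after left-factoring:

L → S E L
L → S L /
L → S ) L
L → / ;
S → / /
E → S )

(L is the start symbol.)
Left-factoring transforms A → αβ₁ | αβ₂ into A → αA' and A' → β₁ | β₂
(α is the longest common prefix among the alternatives). Repeat until
no nonterminal has two alternatives with a common prefix.

Round 1: L has alternatives sharing prefix 'S'. Introduce L': L → S L'
  Add: L' → E L
  Add: L' → L /
  Add: L' → ) L

No remaining common prefixes — done.

Resulting grammar:
L → S L'
L' → E L
L' → L /
L' → ) L
L → / ;
S → / /
E → S )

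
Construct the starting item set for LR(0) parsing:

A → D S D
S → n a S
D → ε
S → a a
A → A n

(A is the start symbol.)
First, augment the grammar with A' → A
I₀ = CLOSURE({ [A' → . A] }):
  [A' → . A] has the dot before A: add [A → . D S D], [A → . A n]
  [A → . D S D] has the dot before D: add [D → .]
No further items can be added.

I₀ = { [A → . A n], [A → . D S D], [A' → . A], [D → .] }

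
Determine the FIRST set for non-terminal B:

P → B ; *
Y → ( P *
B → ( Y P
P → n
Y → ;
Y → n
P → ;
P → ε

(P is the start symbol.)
To compute FIRST(B), examine every production with B on the left-hand side, reading each right-hand side left to right until a non-nullable symbol is reached.

From B → ( Y P:
  - '(' is a terminal: add '(' and stop

Collecting: FIRST(B) = { '(' }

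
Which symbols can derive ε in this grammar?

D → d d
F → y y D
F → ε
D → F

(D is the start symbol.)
{ 'D', 'F' }

ε-productions: F → ε
So F is immediately nullable.
D → F: every symbol on the right is nullable, so D is nullable too.
Every non-terminal is now nullable.
Nullable = { 'D', 'F' }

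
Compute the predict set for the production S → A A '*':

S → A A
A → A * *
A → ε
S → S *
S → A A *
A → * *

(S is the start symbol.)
PREDICT(S → A A '*') = (FIRST(RHS) \ {ε}) ∪ (FOLLOW(S) if ε ∈ FIRST(RHS), i.e. RHS ⇒* ε)
FIRST(A) = { '*', ε }
FIRST(A A '*') = { '*' }
ε ∉ FIRST(A A '*'), so FOLLOW(S) is not added.
PREDICT(S → A A '*') = { '*' }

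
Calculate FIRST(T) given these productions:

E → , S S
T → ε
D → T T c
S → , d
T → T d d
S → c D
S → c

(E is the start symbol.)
To compute FIRST(T), examine every production with T on the left-hand side, reading each right-hand side left to right until a non-nullable symbol is reached.

From T → ε:
  - ε-production, so ε ∈ FIRST(T)
From T → T d d:
  - T is the symbol being defined: contributes nothing new
    T is nullable, so continue to the next symbol
  - d is a terminal: add 'd' and stop

Collecting: FIRST(T) = { 'd', ε }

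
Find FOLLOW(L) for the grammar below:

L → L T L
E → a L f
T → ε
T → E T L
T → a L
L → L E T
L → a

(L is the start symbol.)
To compute FOLLOW(L), find every occurrence of L on a right-hand side N → α L β: add FIRST(β) \ {ε}, and if β is empty or nullable also add FOLLOW(N). Iterate to a fixed point.

L is the start symbol, so $ ∈ FOLLOW(L).
In L → L T L: L is followed by T L, add FIRST(T L) \ {ε} = { 'a' }
In L → L T L: L is at the end; this adds FOLLOW(L) to itself — nothing new
In E → a L f: L is followed by f, add FIRST(f) \ {ε} = { 'f' }
In T → E T L: L is at the end, add FOLLOW(T)
In T → a L: L is at the end, add FOLLOW(T)
In L → L E T: L is followed by E T, add FIRST(E T) \ {ε} = { 'a' }

The FOLLOW sets referred to above (computed the same way, to a fixed point):
  FOLLOW(T) = { $, 'a', 'f' }

Taking the union: FOLLOW(L) = { $, 'a', 'f' }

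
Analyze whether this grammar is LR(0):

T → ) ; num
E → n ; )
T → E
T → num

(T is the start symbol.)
Yes, the grammar is LR(0)

A grammar is LR(0) if no state in the canonical LR(0) collection has:
  - both a shift item (dot before a terminal) and a complete item (shift-reduce conflict), or
  - two or more complete items (reduce-reduce conflict; the accept item [T' → T .] counts as a complete item here).

Augment with T' → T and build the canonical LR(0) collection (I0 = CLOSURE({[T' → . T]}), then GOTO on every symbol after a dot until no new states appear). It has 10 states:
  I0: { [E → . n ; )], [T → . ) ; num], [T → . E], [T → . num], [T' → . T] }  — shift
  I1: { [T → ) . ; num] }  — shift
  I2: { [T → E .] }  — reduce
  I3: { [T' → T .] }  — accept
  I4: { [E → n . ; )] }  — shift
  I5: { [T → num .] }  — reduce
  I6: { [E → n ; . )] }  — shift
  I7: { [E → n ; ) .] }  — reduce
  I8: { [T → ) ; . num] }  — shift
  I9: { [T → ) ; num .] }  — reduce

Every state is either a pure shift/goto state or contains exactly one complete item and nothing to shift — no conflicts. The grammar is LR(0).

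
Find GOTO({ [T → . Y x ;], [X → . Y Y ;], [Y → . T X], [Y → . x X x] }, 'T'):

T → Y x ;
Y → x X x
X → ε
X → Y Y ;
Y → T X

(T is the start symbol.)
GOTO(I, 'T') = CLOSURE({ [A → αX.β] : [A → α.Xβ] ∈ I, X = 'T' })

Items with dot before 'T', with the dot advanced:
  [Y → . T X] → [Y → T . X]
Closure of the advanced items:
  [Y → T . X] has the dot before X: add [X → .], [X → . Y Y ;]
  [X → . Y Y ;] has the dot before Y: add [Y → . x X x], [Y → . T X]
  [Y → . T X] has the dot before T: add [T → . Y x ;]

GOTO = { [T → . Y x ;], [X → . Y Y ;], [X → .], [Y → . T X], [Y → . x X x], [Y → T . X] }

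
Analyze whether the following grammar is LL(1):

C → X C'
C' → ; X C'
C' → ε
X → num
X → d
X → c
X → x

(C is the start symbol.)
Yes, the grammar is LL(1).

A grammar is LL(1) if for each non-terminal N with multiple productions, the predict sets of those productions are pairwise disjoint, where PREDICT(N → α) = (FIRST(α) \ {ε}) ∪ (FOLLOW(N) if α ⇒* ε).

Relevant sets:
  FOLLOW(C') = { $ }

For C':
  PREDICT(C' → ';' X C') = { ';' }
  PREDICT(C' → ε) = { $ }
For X:
  PREDICT(X → num) = { 'num' }
  PREDICT(X → d) = { 'd' }
  PREDICT(X → c) = { 'c' }
  PREDICT(X → x) = { 'x' }
C has a single production, so nothing to check there.

All predict sets are disjoint. The grammar IS LL(1).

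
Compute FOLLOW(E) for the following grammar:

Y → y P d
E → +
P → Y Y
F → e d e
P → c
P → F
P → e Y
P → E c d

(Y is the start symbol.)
In P → E c d: E is followed by c d, add FIRST(c d) \ {ε} = { 'c' }

Taking the union: FOLLOW(E) = { 'c' }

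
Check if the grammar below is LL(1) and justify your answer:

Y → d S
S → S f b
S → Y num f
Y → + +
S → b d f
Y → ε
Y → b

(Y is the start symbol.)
No. Predict set conflict for S: { '+', 'b', 'd', 'num' }

A grammar is LL(1) if for each non-terminal N with multiple productions, the predict sets of those productions are pairwise disjoint, where PREDICT(N → α) = (FIRST(α) \ {ε}) ∪ (FOLLOW(N) if α ⇒* ε).

Relevant sets:
  FIRST(S) = { '+', 'b', 'd', 'num' }
  FIRST(Y) = { '+', 'b', 'd', ε }
  FOLLOW(Y) = { $, 'num' }

For Y:
  PREDICT(Y → d S) = { 'd' }
  PREDICT(Y → '+' '+') = { '+' }
  PREDICT(Y → ε) = { $, 'num' }
  PREDICT(Y → b) = { 'b' }
For S:
  PREDICT(S → S f b) = { '+', 'b', 'd', 'num' }
  PREDICT(S → Y num f) = { '+', 'b', 'd', 'num' }
  PREDICT(S → b d f) = { 'b' }

Conflict found: Predict set conflict for S: { '+', 'b', 'd', 'num' }
The grammar is NOT LL(1).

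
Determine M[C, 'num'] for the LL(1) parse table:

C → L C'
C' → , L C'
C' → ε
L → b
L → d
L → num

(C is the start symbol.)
C → L C'

To find M[C, 'num'], we find productions for C where 'num' is in the predict set (PREDICT(N → α) = (FIRST(α) \ {ε}) ∪ (FOLLOW(N) if α ⇒* ε)).

Relevant sets:
  FIRST(L) = { 'b', 'd', 'num' }

C → L C': PREDICT = { 'b', 'd', 'num' }
  'num' is in predict set, so this production goes in M[C, 'num']

M[C, 'num'] = C → L C'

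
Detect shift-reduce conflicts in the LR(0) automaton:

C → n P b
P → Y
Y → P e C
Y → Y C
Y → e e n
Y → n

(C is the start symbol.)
Yes — I4: [P → Y .] vs [C → . n P b]

A shift-reduce conflict occurs when an LR(0) state has both:
  - a complete (reduce) item [A → α .] (dot at the end), and
  - a shift item [B → β . c γ] (dot before a terminal).

Augment with C' → C and build the canonical LR(0) collection (I0 = CLOSURE({[C' → . C]}), then GOTO on every symbol after a dot until no new states appear). It has 13 states:
  I0: { [C → . n P b], [C' → . C] }  — shift
  I1: { [C' → C .] }  — accept
  I2: { [C → n . P b], [P → . Y], [Y → . P e C], [Y → . Y C], [Y → . e e n], [Y → . n] }  — shift
  I3: { [C → n P . b], [Y → P . e C] }  — shift
  I4: { [C → . n P b], [P → Y .], [Y → Y . C] }  — shift, reduce
  I5: { [Y → e . e n] }  — shift
  I6: { [Y → n .] }  — reduce
  I7: { [Y → e e . n] }  — shift
  I8: { [Y → e e n .] }  — reduce
  I9: { [Y → Y C .] }  — reduce
  I10: { [C → n P b .] }  — reduce
  I11: { [C → . n P b], [Y → P e . C] }  — shift
  I12: { [Y → P e C .] }  — reduce

I4 contains reduce item [P → Y .] and shift item [C → . n P b] — shift-reduce conflict.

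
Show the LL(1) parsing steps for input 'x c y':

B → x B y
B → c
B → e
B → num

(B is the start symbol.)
Stack is shown with the top on the left.

Stack    Input    Action
------------------------
B $      x c y $  output B → x B y
x B y $  x c y $  match 'x'
B y $    c y $    output B → c
c y $    c y $    match 'c'
y $      y $      match 'y'
$        $        accept

The string is accepted.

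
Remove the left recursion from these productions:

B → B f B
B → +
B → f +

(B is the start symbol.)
B → + B'
B → f + B'
B' → f B B'
B' → ε

B is directly left-recursive. The standard transformation for
  A → A α₁ | ... | A α_m | β₁ | ... | β_n
is
  A  → β₁ A' | ... | β_n A'
  A' → α₁ A' | ... | α_m A' | ε

B → + becomes B → + B'
B → f + becomes B → f + B'
B → B f B becomes B' → f B B'
Add B' → ε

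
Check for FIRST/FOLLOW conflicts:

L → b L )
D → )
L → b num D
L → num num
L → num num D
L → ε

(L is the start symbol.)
No FIRST/FOLLOW conflicts.

Nullable non-terminals: L.

L: nullable alternative(s) L → ε; FOLLOW(L) = { $, ')' }
  L → b L ): FIRST \ {ε} = { 'b' } — disjoint from FOLLOW(L)
  L → b num D: FIRST \ {ε} = { 'b' } — disjoint from FOLLOW(L)
  L → num num: FIRST \ {ε} = { 'num' } — disjoint from FOLLOW(L)
  L → num num D: FIRST \ {ε} = { 'num' } — disjoint from FOLLOW(L)
  L → ε: FIRST \ {ε} = { } — this is the only nullable alternative, skip

D has no nullable alternative, so no FIRST/FOLLOW check is needed there.

No FIRST/FOLLOW conflicts found.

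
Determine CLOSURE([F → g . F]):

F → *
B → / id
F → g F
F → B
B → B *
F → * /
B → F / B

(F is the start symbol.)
Start with: [F → g . F]
  [F → g . F] has the dot before F: add [F → . *], [F → . g F], [F → . B], [F → . * /]
  [F → . B] has the dot before B: add [B → . / id], [B → . B *], [B → . F / B]
No further items can be added.

CLOSURE = { [B → . / id], [B → . B *], [B → . F / B], [F → . * /], [F → . *], [F → . B], [F → . g F], [F → g . F] }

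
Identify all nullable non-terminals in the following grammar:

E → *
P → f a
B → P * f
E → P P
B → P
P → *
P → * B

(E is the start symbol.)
None

There are no ε-productions, so no non-terminal can derive ε.
No non-terminals are nullable.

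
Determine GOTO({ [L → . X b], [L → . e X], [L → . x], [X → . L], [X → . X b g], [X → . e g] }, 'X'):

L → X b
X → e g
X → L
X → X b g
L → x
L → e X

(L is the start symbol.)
{ [L → X . b], [X → X . b g] }

GOTO(I, 'X') = CLOSURE({ [A → αX.β] : [A → α.Xβ] ∈ I, X = 'X' })

Items with dot before 'X', with the dot advanced:
  [L → . X b] → [L → X . b]
  [X → . X b g] → [X → X . b g]
Closure adds nothing (no advanced item has the dot before a non-terminal).

GOTO = { [L → X . b], [X → X . b g] }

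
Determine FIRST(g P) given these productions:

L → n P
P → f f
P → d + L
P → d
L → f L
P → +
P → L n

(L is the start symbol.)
{ 'g' }

To compute FIRST(g P), process the symbols left to right:
Symbol g is a terminal. Add 'g' and stop.
FIRST(g P) = { 'g' }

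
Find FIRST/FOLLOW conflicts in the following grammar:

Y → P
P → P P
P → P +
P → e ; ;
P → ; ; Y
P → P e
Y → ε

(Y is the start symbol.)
Yes. Y → P with FOLLOW(Y) on { ';', 'e' }

Nullable non-terminals: Y.
FIRST sets used below: FIRST(P) = { ';', 'e' }

Y: nullable alternative(s) Y → ε; FOLLOW(Y) = { $, '+', ';', 'e' }
  Y → P: FIRST \ {ε} = { ';', 'e' } — overlaps FOLLOW(Y) on { ';', 'e' }: CONFLICT
  Y → ε: FIRST \ {ε} = { } — this is the only nullable alternative, skip

P has no nullable alternative, so no FIRST/FOLLOW check is needed there.

So the grammar has 1 FIRST/FOLLOW conflict (marked CONFLICT above).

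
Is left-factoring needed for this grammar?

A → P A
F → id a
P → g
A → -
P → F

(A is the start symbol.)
No, left-factoring is not needed

Left-factoring is needed when two productions for the same non-terminal
share a common prefix on the right-hand side.

Productions for A:
  A → P A
  A → -
Productions for P:
  P → g
  P → F

No common prefixes found.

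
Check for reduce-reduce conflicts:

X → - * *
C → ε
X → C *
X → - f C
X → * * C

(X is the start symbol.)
No reduce-reduce conflicts

Augment with X' → X and build the canonical LR(0) collection (I0 = CLOSURE({[X' → . X]}), then GOTO on every symbol after a dot until no new states appear). It has 12 states:
  I0: { [C → .], [X → . * * C], [X → . - * *], [X → . - f C], [X → . C *], [X' → . X] }  — shift, reduce
  I1: { [X → * . * C] }  — shift
  I2: { [X → - . * *], [X → - . f C] }  — shift
  I3: { [X → C . *] }  — shift
  I4: { [X' → X .] }  — accept
  I5: { [X → C * .] }  — reduce
  I6: { [X → - * . *] }  — shift
  I7: { [C → .], [X → - f . C] }  — reduce
  I8: { [X → - f C .] }  — reduce
  I9: { [X → - * * .] }  — reduce
  I10: { [C → .], [X → * * . C] }  — reduce
  I11: { [X → * * C .] }  — reduce

No state contains more than one complete item.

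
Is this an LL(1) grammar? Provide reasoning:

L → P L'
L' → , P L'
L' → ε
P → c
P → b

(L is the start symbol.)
Relevant sets:
  FOLLOW(L') = { $ }

For L':
  PREDICT(L' → ',' P L') = { ',' }
  PREDICT(L' → ε) = { $ }
For P:
  PREDICT(P → c) = { 'c' }
  PREDICT(P → b) = { 'b' }
L has a single production, so nothing to check there.

All predict sets are disjoint. The grammar IS LL(1).

Answer: Yes, the grammar is LL(1).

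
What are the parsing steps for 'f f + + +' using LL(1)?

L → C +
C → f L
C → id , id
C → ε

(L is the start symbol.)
Stack is shown with the top on the left.

Stack      Input        Action
------------------------------
L $        f f + + + $  output L → C +
C + $      f f + + + $  output C → f L
f L + $    f f + + + $  match 'f'
L + $      f + + + $    output L → C +
C + + $    f + + + $    output C → f L
f L + + $  f + + + $    match 'f'
L + + $    + + + $      output L → C +
C + + + $  + + + $      output C → ε
+ + + $    + + + $      match '+'
+ + $      + + $        match '+'
+ $        + $          match '+'
$          $            accept

The string is accepted.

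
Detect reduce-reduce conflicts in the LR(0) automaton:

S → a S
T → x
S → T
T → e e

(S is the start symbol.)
A reduce-reduce conflict occurs when an LR(0) state has two complete items [A → α .] and [B → β .] — both call for a reduction, and with no lookahead the parser cannot choose between them.

Augment with S' → S and build the canonical LR(0) collection (I0 = CLOSURE({[S' → . S]}), then GOTO on every symbol after a dot until no new states appear). It has 8 states:
  I0: { [S → . T], [S → . a S], [S' → . S], [T → . e e], [T → . x] }  — shift
  I1: { [S' → S .] }  — accept
  I2: { [S → T .] }  — reduce
  I3: { [S → . T], [S → . a S], [S → a . S], [T → . e e], [T → . x] }  — shift
  I4: { [T → e . e] }  — shift
  I5: { [T → x .] }  — reduce
  I6: { [T → e e .] }  — reduce
  I7: { [S → a S .] }  — reduce

No state contains more than one complete item.

Answer: No reduce-reduce conflicts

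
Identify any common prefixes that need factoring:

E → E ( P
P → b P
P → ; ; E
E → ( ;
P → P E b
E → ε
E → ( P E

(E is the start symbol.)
Yes, E has productions with common prefix '('

Left-factoring is needed when two productions for the same non-terminal
share a common prefix on the right-hand side.

Productions for E:
  E → E ( P
  E → ( ;
  E → ε
  E → ( P E
Productions for P:
  P → b P
  P → ; ; E
  P → P E b

Found common prefix '(' in productions for E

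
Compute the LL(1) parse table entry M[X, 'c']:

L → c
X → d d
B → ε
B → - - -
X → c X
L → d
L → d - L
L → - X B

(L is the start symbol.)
To find M[X, 'c'], we find productions for X where 'c' is in the predict set (PREDICT(N → α) = (FIRST(α) \ {ε}) ∪ (FOLLOW(N) if α ⇒* ε)).

X → d d: PREDICT = { 'd' }
X → c X: PREDICT = { 'c' }
  'c' is in predict set, so this production goes in M[X, 'c']

M[X, 'c'] = X → c X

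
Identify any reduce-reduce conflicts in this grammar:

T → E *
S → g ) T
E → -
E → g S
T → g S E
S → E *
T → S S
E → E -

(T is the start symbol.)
Yes — I17: [S → E * .] vs [T → E * .]

A reduce-reduce conflict occurs when an LR(0) state has two complete items [A → α .] and [B → β .] — both call for a reduction, and with no lookahead the parser cannot choose between them.

Augment with T' → T and build the canonical LR(0) collection (I0 = CLOSURE({[T' → . T]}), then GOTO on every symbol after a dot until no new states appear). It has 18 states:
  I0: { [E → . -], [E → . E -], [E → . g S], [S → . E *], [S → . g ) T], [T → . E *], [T → . S S], [T → . g S E], [T' → . T] }  — shift
  I1: { [E → - .] }  — reduce
  I2: { [E → E . -], [S → E . *], [T → E . *] }  — shift
  I3: { [E → . -], [E → . E -], [E → . g S], [S → . E *], [S → . g ) T], [T → S . S] }  — shift
  I4: { [T' → T .] }  — accept
  I5: { [E → . -], [E → . E -], [E → . g S], [E → g . S], [S → . E *], [S → . g ) T], [S → g . ) T], [T → g . S E] }  — shift
  I6: { [E → . -], [E → . E -], [E → . g S], [S → . E *], [S → . g ) T], [S → g ) . T], [T → . E *], [T → . S S], [T → . g S E] }  — shift
  I7: { [E → E . -], [S → E . *] }  — shift
  I8: { [E → . -], [E → . E -], [E → . g S], [E → g S .], [T → g S . E] }  — shift, reduce
  I9: { [E → . -], [E → . E -], [E → . g S], [E → g . S], [S → . E *], [S → . g ) T], [S → g . ) T] }  — shift
  I10: { [E → g S .] }  — reduce
  I11: { [E → E . -], [T → g S E .] }  — shift, reduce
  I12: { [E → . -], [E → . E -], [E → . g S], [E → g . S], [S → . E *], [S → . g ) T] }  — shift
  I13: { [E → E - .] }  — reduce
  I14: { [S → E * .] }  — reduce
  I15: { [S → g ) T .] }  — reduce
  I16: { [T → S S .] }  — reduce
  I17: { [S → E * .], [T → E * .] }  — 2 reduces

I17 contains complete items [S → E * .], [T → E * .] — reduce-reduce conflict.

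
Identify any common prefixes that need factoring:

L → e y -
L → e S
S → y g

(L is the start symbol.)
Left-factoring is needed when two productions for the same non-terminal
share a common prefix on the right-hand side.

Productions for L:
  L → e y -
  L → e S

Found common prefix 'e' in productions for L

Answer: Yes, L has productions with common prefix 'e'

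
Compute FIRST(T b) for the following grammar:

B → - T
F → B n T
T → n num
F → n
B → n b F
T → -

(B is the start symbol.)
{ '-', 'n' }

FIRST sets of the non-terminals involved (from the grammar, by fixed-point iteration):
  FIRST(T) = { '-', 'n' }

To compute FIRST(T b), process the symbols left to right:
Symbol T is a non-terminal. Add FIRST(T) \ {ε} = { '-', 'n' }
T is not nullable (ε ∉ FIRST(T)), so stop here.
FIRST(T b) = { '-', 'n' }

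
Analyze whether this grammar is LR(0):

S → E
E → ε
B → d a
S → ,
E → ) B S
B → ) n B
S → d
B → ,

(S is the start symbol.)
A grammar is LR(0) if no state in the canonical LR(0) collection has:
  - both a shift item (dot before a terminal) and a complete item (shift-reduce conflict), or
  - two or more complete items (reduce-reduce conflict; the accept item [S' → S .] counts as a complete item here).

Augment with S' → S and build the canonical LR(0) collection (I0 = CLOSURE({[S' → . S]}), then GOTO on every symbol after a dot until no new states appear). It has 14 states:
  I0: { [E → . ) B S], [E → .], [S → . ,], [S → . E], [S → . d], [S' → . S] }  — shift, reduce
  I1: { [B → . ) n B], [B → . ,], [B → . d a], [E → ) . B S] }  — shift
  I2: { [S → , .] }  — reduce
  I3: { [S → E .] }  — reduce
  I4: { [S' → S .] }  — accept
  I5: { [S → d .] }  — reduce
  I6: { [B → ) . n B] }  — shift
  I7: { [B → , .] }  — reduce
  I8: { [E → ) B . S], [E → . ) B S], [E → .], [S → . ,], [S → . E], [S → . d] }  — shift, reduce
  I9: { [B → d . a] }  — shift
  I10: { [B → d a .] }  — reduce
  I11: { [E → ) B S .] }  — reduce
  I12: { [B → ) n . B], [B → . ) n B], [B → . ,], [B → . d a] }  — shift
  I13: { [B → ) n B .] }  — reduce

Conflict in state I0:
  Shift-reduce conflict between [E → .] and [E → . ) B S]
So the grammar is NOT LR(0).

Answer: No. Shift-reduce conflict between [E → .] and [E → . ) B S]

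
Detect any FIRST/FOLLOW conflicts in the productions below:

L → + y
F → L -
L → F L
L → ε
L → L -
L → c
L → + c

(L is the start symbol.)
Nullable non-terminals: L.
FIRST sets used below: FIRST(F) = { '+', '-', 'c' }, FIRST(L) = { '+', '-', 'c', ε }

L: nullable alternative(s) L → ε; FOLLOW(L) = { $, '-' }
  L → + y: FIRST \ {ε} = { '+' } — disjoint from FOLLOW(L)
  L → F L: FIRST \ {ε} = { '+', '-', 'c' } — overlaps FOLLOW(L) on { '-' }: CONFLICT
  L → ε: FIRST \ {ε} = { } — this is the only nullable alternative, skip
  L → L -: FIRST \ {ε} = { '+', '-', 'c' } — overlaps FOLLOW(L) on { '-' }: CONFLICT
  L → c: FIRST \ {ε} = { 'c' } — disjoint from FOLLOW(L)
  L → + c: FIRST \ {ε} = { '+' } — disjoint from FOLLOW(L)

F has no nullable alternative, so no FIRST/FOLLOW check is needed there.

So the grammar has 2 FIRST/FOLLOW conflicts (marked CONFLICT above).

Answer: Yes. L → F L with FOLLOW(L) on { '-' }; L → L '-' with FOLLOW(L) on { '-' }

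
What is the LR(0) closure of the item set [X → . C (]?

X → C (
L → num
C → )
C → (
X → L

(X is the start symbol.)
{ [C → . (], [C → . )], [X → . C (] }

To compute CLOSURE, for each item [A → α.Bβ] where B is a non-terminal, add [B → .γ] for all productions B → γ; repeat for the newly added items until nothing changes.

Start with: [X → . C (]
  [X → . C (] has the dot before C: add [C → . )], [C → . (]
No further items can be added.

CLOSURE = { [C → . (], [C → . )], [X → . C (] }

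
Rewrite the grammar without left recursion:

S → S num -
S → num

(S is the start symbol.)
S is directly left-recursive. The standard transformation for
  A → A α₁ | ... | A α_m | β₁ | ... | β_n
is
  A  → β₁ A' | ... | β_n A'
  A' → α₁ A' | ... | α_m A' | ε

S → num becomes S → num S'
S → S num - becomes S' → num - S'
Add S' → ε

Resulting grammar:
S → num S'
S' → num - S'
S' → ε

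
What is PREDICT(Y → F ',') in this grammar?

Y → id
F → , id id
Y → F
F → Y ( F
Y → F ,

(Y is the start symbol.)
{ ',', 'id' }

PREDICT(Y → F ',') = (FIRST(RHS) \ {ε}) ∪ (FOLLOW(Y) if ε ∈ FIRST(RHS), i.e. RHS ⇒* ε)
FIRST(F) = { ',', 'id' }
FIRST(F ',') = { ',', 'id' }
ε ∉ FIRST(F ','), so FOLLOW(Y) is not added.
PREDICT(Y → F ',') = { ',', 'id' }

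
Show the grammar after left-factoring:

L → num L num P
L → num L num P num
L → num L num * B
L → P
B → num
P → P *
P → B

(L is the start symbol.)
Left-factoring transforms A → αβ₁ | αβ₂ into A → αA' and A' → β₁ | β₂
(α is the longest common prefix among the alternatives). Repeat until
no nonterminal has two alternatives with a common prefix.

Round 1: L has alternatives sharing prefix 'num L num'. Introduce L': L → num L num L'
  Add: L' → P
  Add: L' → P num
  Add: L' → * B

Round 2: L' has alternatives sharing prefix 'P'. Introduce L'': L' → P L''
  Add: L'' → ε
  Add: L'' → num

No remaining common prefixes — done.

Resulting grammar:
L → num L num L'
L' → P L''
L'' → ε
L'' → num
L' → * B
L → P
B → num
P → P *
P → B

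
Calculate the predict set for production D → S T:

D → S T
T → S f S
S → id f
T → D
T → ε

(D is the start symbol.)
{ 'id' }

PREDICT(D → S T) = (FIRST(RHS) \ {ε}) ∪ (FOLLOW(D) if ε ∈ FIRST(RHS), i.e. RHS ⇒* ε)
FIRST(S) = { 'id' }
FIRST(S T) = { 'id' }
ε ∉ FIRST(S T), so FOLLOW(D) is not added.
PREDICT(D → S T) = { 'id' }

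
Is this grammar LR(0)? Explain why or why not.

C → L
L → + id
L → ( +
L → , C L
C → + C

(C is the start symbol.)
Yes, the grammar is LR(0)

Augment with C' → C and build the canonical LR(0) collection (I0 = CLOSURE({[C' → . C]}), then GOTO on every symbol after a dot until no new states appear). It has 12 states:
  I0: { [C → . + C], [C → . L], [C' → . C], [L → . ( +], [L → . + id], [L → . , C L] }  — shift
  I1: { [L → ( . +] }  — shift
  I2: { [C → + . C], [C → . + C], [C → . L], [L → + . id], [L → . ( +], [L → . + id], [L → . , C L] }  — shift
  I3: { [C → . + C], [C → . L], [L → , . C L], [L → . ( +], [L → . + id], [L → . , C L] }  — shift
  I4: { [C' → C .] }  — accept
  I5: { [C → L .] }  — reduce
  I6: { [L → , C . L], [L → . ( +], [L → . + id], [L → . , C L] }  — shift
  I7: { [L → + . id] }  — shift
  I8: { [L → , C L .] }  — reduce
  I9: { [L → + id .] }  — reduce
  I10: { [C → + C .] }  — reduce
  I11: { [L → ( + .] }  — reduce

Every state is either a pure shift/goto state or contains exactly one complete item and nothing to shift — no conflicts. The grammar is LR(0).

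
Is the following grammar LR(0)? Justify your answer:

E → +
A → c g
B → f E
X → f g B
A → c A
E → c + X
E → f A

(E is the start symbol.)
Yes, the grammar is LR(0)

A grammar is LR(0) if no state in the canonical LR(0) collection has:
  - both a shift item (dot before a terminal) and a complete item (shift-reduce conflict), or
  - two or more complete items (reduce-reduce conflict; the accept item [E' → E .] counts as a complete item here).

Augment with E' → E and build the canonical LR(0) collection (I0 = CLOSURE({[E' → . E]}), then GOTO on every symbol after a dot until no new states appear). It has 16 states:
  I0: { [E → . +], [E → . c + X], [E → . f A], [E' → . E] }  — shift
  I1: { [E → + .] }  — reduce
  I2: { [E' → E .] }  — accept
  I3: { [E → c . + X] }  — shift
  I4: { [A → . c A], [A → . c g], [E → f . A] }  — shift
  I5: { [E → f A .] }  — reduce
  I6: { [A → . c A], [A → . c g], [A → c . A], [A → c . g] }  — shift
  I7: { [A → c A .] }  — reduce
  I8: { [A → c g .] }  — reduce
  I9: { [E → c + . X], [X → . f g B] }  — shift
  I10: { [E → c + X .] }  — reduce
  I11: { [X → f . g B] }  — shift
  I12: { [B → . f E], [X → f g . B] }  — shift
  I13: { [X → f g B .] }  — reduce
  I14: { [B → f . E], [E → . +], [E → . c + X], [E → . f A] }  — shift
  I15: { [B → f E .] }  — reduce

Every state is either a pure shift/goto state or contains exactly one complete item and nothing to shift — no conflicts. The grammar is LR(0).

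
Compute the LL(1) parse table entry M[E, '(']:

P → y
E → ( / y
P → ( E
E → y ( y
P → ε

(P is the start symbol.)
To find M[E, '('], we find productions for E where '(' is in the predict set (PREDICT(N → α) = (FIRST(α) \ {ε}) ∪ (FOLLOW(N) if α ⇒* ε)).

E → ( / y: PREDICT = { '(' }
  '(' is in predict set, so this production goes in M[E, '(']
E → y ( y: PREDICT = { 'y' }

M[E, '('] = E → ( / y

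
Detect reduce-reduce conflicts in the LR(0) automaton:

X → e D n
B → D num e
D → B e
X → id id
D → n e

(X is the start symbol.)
No reduce-reduce conflicts

A reduce-reduce conflict occurs when an LR(0) state has two complete items [A → α .] and [B → β .] — both call for a reduction, and with no lookahead the parser cannot choose between them.

Augment with X' → X and build the canonical LR(0) collection (I0 = CLOSURE({[X' → . X]}), then GOTO on every symbol after a dot until no new states appear). It has 13 states:
  I0: { [X → . e D n], [X → . id id], [X' → . X] }  — shift
  I1: { [X' → X .] }  — accept
  I2: { [B → . D num e], [D → . B e], [D → . n e], [X → e . D n] }  — shift
  I3: { [X → id . id] }  — shift
  I4: { [X → id id .] }  — reduce
  I5: { [D → B . e] }  — shift
  I6: { [B → D . num e], [X → e D . n] }  — shift
  I7: { [D → n . e] }  — shift
  I8: { [D → n e .] }  — reduce
  I9: { [X → e D n .] }  — reduce
  I10: { [B → D num . e] }  — shift
  I11: { [B → D num e .] }  — reduce
  I12: { [D → B e .] }  — reduce

No state contains more than one complete item.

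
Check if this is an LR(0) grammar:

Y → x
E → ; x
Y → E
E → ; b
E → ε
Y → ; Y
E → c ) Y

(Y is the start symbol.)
No. Shift-reduce conflict between [E → .] and [E → . ; b]

A grammar is LR(0) if no state in the canonical LR(0) collection has:
  - both a shift item (dot before a terminal) and a complete item (shift-reduce conflict), or
  - two or more complete items (reduce-reduce conflict; the accept item [Y' → Y .] counts as a complete item here).

Augment with Y' → Y and build the canonical LR(0) collection (I0 = CLOSURE({[Y' → . Y]}), then GOTO on every symbol after a dot until no new states appear). It has 11 states:
  I0: { [E → . ; b], [E → . ; x], [E → . c ) Y], [E → .], [Y → . ; Y], [Y → . E], [Y → . x], [Y' → . Y] }  — shift, reduce
  I1: { [E → . ; b], [E → . ; x], [E → . c ) Y], [E → .], [E → ; . b], [E → ; . x], [Y → . ; Y], [Y → . E], [Y → . x], [Y → ; . Y] }  — shift, reduce
  I2: { [Y → E .] }  — reduce
  I3: { [Y' → Y .] }  — accept
  I4: { [E → c . ) Y] }  — shift
  I5: { [Y → x .] }  — reduce
  I6: { [E → . ; b], [E → . ; x], [E → . c ) Y], [E → .], [E → c ) . Y], [Y → . ; Y], [Y → . E], [Y → . x] }  — shift, reduce
  I7: { [E → c ) Y .] }  — reduce
  I8: { [Y → ; Y .] }  — reduce
  I9: { [E → ; b .] }  — reduce
  I10: { [E → ; x .], [Y → x .] }  — 2 reduces

Conflict in state I0:
  Shift-reduce conflict between [E → .] and [E → . ; b]
So the grammar is NOT LR(0).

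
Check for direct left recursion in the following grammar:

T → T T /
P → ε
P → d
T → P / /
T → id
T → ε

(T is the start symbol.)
Direct left recursion occurs when N → N α for some non-terminal N (the right-hand side begins with the left-hand side itself).

T → T T /: LEFT RECURSIVE (starts with T)
P → ε: starts with ε
P → d: starts with d
T → P / /: starts with P
T → id: starts with id
T → ε: starts with ε

The grammar has direct left recursion on: T.

Answer: Yes, T is left-recursive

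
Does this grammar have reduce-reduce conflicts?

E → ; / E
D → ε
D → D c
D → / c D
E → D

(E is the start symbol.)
No reduce-reduce conflicts

A reduce-reduce conflict occurs when an LR(0) state has two complete items [A → α .] and [B → β .] — both call for a reduction, and with no lookahead the parser cannot choose between them.

Augment with E' → E and build the canonical LR(0) collection (I0 = CLOSURE({[E' → . E]}), then GOTO on every symbol after a dot until no new states appear). It has 10 states:
  I0: { [D → . / c D], [D → . D c], [D → .], [E → . ; / E], [E → . D], [E' → . E] }  — shift, reduce
  I1: { [D → / . c D] }  — shift
  I2: { [E → ; . / E] }  — shift
  I3: { [D → D . c], [E → D .] }  — shift, reduce
  I4: { [E' → E .] }  — accept
  I5: { [D → D c .] }  — reduce
  I6: { [D → . / c D], [D → . D c], [D → .], [E → . ; / E], [E → . D], [E → ; / . E] }  — shift, reduce
  I7: { [E → ; / E .] }  — reduce
  I8: { [D → . / c D], [D → . D c], [D → .], [D → / c . D] }  — shift, reduce
  I9: { [D → / c D .], [D → D . c] }  — shift, reduce

No state contains more than one complete item.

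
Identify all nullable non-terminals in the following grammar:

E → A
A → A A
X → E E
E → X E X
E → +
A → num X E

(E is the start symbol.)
None

There are no ε-productions, so no non-terminal can derive ε.
No non-terminals are nullable.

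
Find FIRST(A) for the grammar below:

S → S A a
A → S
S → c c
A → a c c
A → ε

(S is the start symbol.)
To compute FIRST(A), examine every production with A on the left-hand side, reading each right-hand side left to right until a non-nullable symbol is reached.

FIRST sets of the other non-terminals involved (by the same procedure, iterated to a fixed point):
  FIRST(S) = { 'c' }

From A → S:
  - S is a non-terminal: add FIRST(S) \ {ε} = { 'c' }
    S is not nullable, so stop
From A → a c c:
  - a is a terminal: add 'a' and stop
From A → ε:
  - ε-production, so ε ∈ FIRST(A)

Collecting: FIRST(A) = { 'a', 'c', ε }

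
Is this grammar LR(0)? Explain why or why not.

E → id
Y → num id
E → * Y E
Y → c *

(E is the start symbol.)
Yes, the grammar is LR(0)

A grammar is LR(0) if no state in the canonical LR(0) collection has:
  - both a shift item (dot before a terminal) and a complete item (shift-reduce conflict), or
  - two or more complete items (reduce-reduce conflict; the accept item [E' → E .] counts as a complete item here).

Augment with E' → E and build the canonical LR(0) collection (I0 = CLOSURE({[E' → . E]}), then GOTO on every symbol after a dot until no new states appear). It has 10 states:
  I0: { [E → . * Y E], [E → . id], [E' → . E] }  — shift
  I1: { [E → * . Y E], [Y → . c *], [Y → . num id] }  — shift
  I2: { [E' → E .] }  — accept
  I3: { [E → id .] }  — reduce
  I4: { [E → * Y . E], [E → . * Y E], [E → . id] }  — shift
  I5: { [Y → c . *] }  — shift
  I6: { [Y → num . id] }  — shift
  I7: { [Y → num id .] }  — reduce
  I8: { [Y → c * .] }  — reduce
  I9: { [E → * Y E .] }  — reduce

Every state is either a pure shift/goto state or contains exactly one complete item and nothing to shift — no conflicts. The grammar is LR(0).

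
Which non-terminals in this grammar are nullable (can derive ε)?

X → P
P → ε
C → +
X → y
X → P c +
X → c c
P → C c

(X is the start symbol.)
ε-productions: P → ε
So P is immediately nullable.
X → P: every symbol on the right is nullable, so X is nullable too.
No further non-terminal can be added: every production for the remaining non-terminals contains a terminal or a non-nullable non-terminal.
Nullable = { 'P', 'X' }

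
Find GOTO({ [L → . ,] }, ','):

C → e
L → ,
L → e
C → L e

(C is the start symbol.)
{ [L → , .] }

GOTO(I, ',') = CLOSURE({ [A → αX.β] : [A → α.Xβ] ∈ I, X = ',' })

Items with dot before ',', with the dot advanced:
  [L → . ,] → [L → , .]
Closure adds nothing (no advanced item has the dot before a non-terminal).

GOTO = { [L → , .] }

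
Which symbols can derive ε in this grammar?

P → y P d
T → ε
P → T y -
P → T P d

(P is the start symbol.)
{ 'T' }

ε-productions: T → ε
So T is immediately nullable.
No further non-terminal can be added: every production for the remaining non-terminals contains a terminal or a non-nullable non-terminal.
Nullable = { 'T' }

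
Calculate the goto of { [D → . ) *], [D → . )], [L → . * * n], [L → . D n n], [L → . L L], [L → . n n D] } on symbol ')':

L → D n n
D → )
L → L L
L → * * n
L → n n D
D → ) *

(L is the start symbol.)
GOTO(I, ')') = CLOSURE({ [A → αX.β] : [A → α.Xβ] ∈ I, X = ')' })

Items with dot before ')', with the dot advanced:
  [D → . )] → [D → ) .]
  [D → . ) *] → [D → ) . *]
Closure adds nothing (no advanced item has the dot before a non-terminal).

GOTO = { [D → ) . *], [D → ) .] }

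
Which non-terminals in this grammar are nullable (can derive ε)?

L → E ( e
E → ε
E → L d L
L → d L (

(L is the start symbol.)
{ 'E' }

ε-productions: E → ε
So E is immediately nullable.
No further non-terminal can be added: every production for the remaining non-terminals contains a terminal or a non-nullable non-terminal.
Nullable = { 'E' }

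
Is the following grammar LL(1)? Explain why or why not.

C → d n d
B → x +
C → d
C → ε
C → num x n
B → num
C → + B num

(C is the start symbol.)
No. Predict set conflict for C: { 'd' }

A grammar is LL(1) if for each non-terminal N with multiple productions, the predict sets of those productions are pairwise disjoint, where PREDICT(N → α) = (FIRST(α) \ {ε}) ∪ (FOLLOW(N) if α ⇒* ε).

Relevant sets:
  FOLLOW(C) = { $ }

For C:
  PREDICT(C → d n d) = { 'd' }
  PREDICT(C → d) = { 'd' }
  PREDICT(C → ε) = { $ }
  PREDICT(C → num x n) = { 'num' }
  PREDICT(C → '+' B num) = { '+' }
For B:
  PREDICT(B → x '+') = { 'x' }
  PREDICT(B → num) = { 'num' }

Conflict found: Predict set conflict for C: { 'd' }
The grammar is NOT LL(1).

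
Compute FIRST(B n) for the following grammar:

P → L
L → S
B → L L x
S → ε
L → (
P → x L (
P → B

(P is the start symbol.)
{ '(', 'x' }

FIRST sets of the non-terminals involved (from the grammar, by fixed-point iteration):
  FIRST(B) = { '(', 'x' }

To compute FIRST(B n), process the symbols left to right:
Symbol B is a non-terminal. Add FIRST(B) \ {ε} = { '(', 'x' }
B is not nullable (ε ∉ FIRST(B)), so stop here.
FIRST(B n) = { '(', 'x' }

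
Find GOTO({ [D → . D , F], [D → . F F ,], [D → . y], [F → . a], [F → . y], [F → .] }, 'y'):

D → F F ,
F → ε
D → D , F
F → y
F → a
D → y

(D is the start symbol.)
{ [D → y .], [F → y .] }

GOTO(I, 'y') = CLOSURE({ [A → αX.β] : [A → α.Xβ] ∈ I, X = 'y' })

Items with dot before 'y', with the dot advanced:
  [D → . y] → [D → y .]
  [F → . y] → [F → y .]
Closure adds nothing (no advanced item has the dot before a non-terminal).

GOTO = { [D → y .], [F → y .] }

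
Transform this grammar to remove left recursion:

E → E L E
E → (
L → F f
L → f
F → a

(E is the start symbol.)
E is directly left-recursive. The standard transformation for
  A → A α₁ | ... | A α_m | β₁ | ... | β_n
is
  A  → β₁ A' | ... | β_n A'
  A' → α₁ A' | ... | α_m A' | ε

E → ( becomes E → ( E'
E → E L E becomes E' → L E E'
Add E' → ε

Productions for other non-terminals are unchanged:
  L → F f
  L → f
  F → a

Resulting grammar:
E → ( E'
E' → L E E'
E' → ε
L → F f
L → f
F → a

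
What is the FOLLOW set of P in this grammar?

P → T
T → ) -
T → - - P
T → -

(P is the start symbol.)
{ $ }

P is the start symbol, so $ ∈ FOLLOW(P).
In T → - - P: P is at the end, add FOLLOW(T)

The FOLLOW sets referred to above (computed the same way, to a fixed point):
  FOLLOW(T) = { $ }

Taking the union: FOLLOW(P) = { $ }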